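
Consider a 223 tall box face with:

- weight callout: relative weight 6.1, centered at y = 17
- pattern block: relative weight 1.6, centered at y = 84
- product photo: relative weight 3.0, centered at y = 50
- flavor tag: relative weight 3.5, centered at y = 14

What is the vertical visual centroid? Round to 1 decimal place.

y ≈ 30.8

Total weight = 6.1 + 1.6 + 3.0 + 3.5 = 14.2.
y: (6.1·17 + 1.6·84 + 3.0·50 + 3.5·14) / 14.2 = 437.1 / 14.2 ≈ 30.78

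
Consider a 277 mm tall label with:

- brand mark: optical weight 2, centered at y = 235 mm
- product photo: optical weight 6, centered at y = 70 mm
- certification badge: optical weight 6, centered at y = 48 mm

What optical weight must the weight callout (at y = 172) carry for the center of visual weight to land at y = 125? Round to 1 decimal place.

w ≈ 12.2

Fixed elements: Σw = 2 + 6 + 6 = 14, Σw·y = 2·235 + 6·70 + 6·48 = 1178.
Set Σw·y/Σw = 125: (1178 + 172w) = 125·(14 + w).
So w = (125·14 − 1178)/(172 − 125) = 572/47 ≈ 12.17.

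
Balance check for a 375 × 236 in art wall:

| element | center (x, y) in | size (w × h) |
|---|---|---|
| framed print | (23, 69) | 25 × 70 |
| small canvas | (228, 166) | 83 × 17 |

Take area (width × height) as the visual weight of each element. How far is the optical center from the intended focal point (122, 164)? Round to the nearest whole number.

≈ 52 in

Taking area as weight: framed print 25·70 = 1750, small canvas 83·17 = 1411. Sum 3161.
Σw·x = 1750·23 + 1411·228 = 361958, so x̄ = 361958/3161 ≈ 114.51.
Σw·y = 1750·69 + 1411·166 = 354976, so ȳ = 354976/3161 ≈ 112.30.
Offset from (122, 164): Δx ≈ -7.49, Δy ≈ -51.70; distance = √(Δx² + Δy²) ≈ 52.24.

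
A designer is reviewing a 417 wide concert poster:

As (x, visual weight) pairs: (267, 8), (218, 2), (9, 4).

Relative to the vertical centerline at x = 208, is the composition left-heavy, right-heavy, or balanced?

Σw = 8 + 2 + 4 = 14.
Σw·x = 8·267 + 2·218 + 4·9 = 2608, so x̄ = 2608/14 ≈ 186.29.
186.3 vs midline 208 → left-heavy.

left-heavy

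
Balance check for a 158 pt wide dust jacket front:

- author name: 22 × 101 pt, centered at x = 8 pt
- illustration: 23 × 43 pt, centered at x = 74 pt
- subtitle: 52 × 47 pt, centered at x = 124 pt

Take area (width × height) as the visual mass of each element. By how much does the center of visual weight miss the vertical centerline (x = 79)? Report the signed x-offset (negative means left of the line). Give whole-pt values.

Taking area as weight: author name 22·101 = 2222, illustration 23·43 = 989, subtitle 52·47 = 2444. Sum 5655.
x-moment: 2222·8 + 989·74 + 2444·124 = 394018; centroid 394018/5655 ≈ 69.68.
Difference: 69.68 − 79 ≈ -9.32.

≈ -9 pt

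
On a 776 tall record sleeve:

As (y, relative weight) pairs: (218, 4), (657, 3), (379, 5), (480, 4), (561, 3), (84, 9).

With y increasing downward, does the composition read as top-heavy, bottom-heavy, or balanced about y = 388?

Σw = 4 + 3 + 5 + 4 + 3 + 9 = 28.
Σw·y = 9097; ȳ = 9097/28 ≈ 324.89.
324.9 vs midline 388 → top-heavy.

top-heavy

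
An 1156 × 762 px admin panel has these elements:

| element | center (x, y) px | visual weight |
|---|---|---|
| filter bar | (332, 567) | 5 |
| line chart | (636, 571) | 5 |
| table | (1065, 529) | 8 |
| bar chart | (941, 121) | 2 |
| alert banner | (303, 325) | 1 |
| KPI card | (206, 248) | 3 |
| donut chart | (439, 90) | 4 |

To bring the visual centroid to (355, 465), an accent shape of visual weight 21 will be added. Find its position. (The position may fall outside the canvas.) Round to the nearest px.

(-25, 533)

With the accent shape, Σw becomes 5 + 5 + 8 + 2 + 1 + 3 + 4 + 21 = 49.
x: need Σw·x = 49·355 = 17395. Existing = 5·332 + 5·636 + 8·1065 + 2·941 + 1·303 + 3·206 + 4·439 = 17919. Remainder -524 / 21 ≈ -24.95.
y: need Σw·y = 49·465 = 22785. Existing = 5·567 + 5·571 + 8·529 + 2·121 + 1·325 + 3·248 + 4·90 = 11593. Remainder 11192 / 21 ≈ 532.95.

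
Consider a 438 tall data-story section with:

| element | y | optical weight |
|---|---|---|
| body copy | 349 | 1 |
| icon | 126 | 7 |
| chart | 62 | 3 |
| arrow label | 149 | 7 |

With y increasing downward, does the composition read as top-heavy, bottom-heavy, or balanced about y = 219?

top-heavy

Σw = 1 + 7 + 3 + 7 = 18.
y-moment: 1·349 + 7·126 + 3·62 + 7·149 = 2460; centroid 2460/18 ≈ 136.67.
Since 136.7 is above (smaller y than) 219, the composition reads top-heavy.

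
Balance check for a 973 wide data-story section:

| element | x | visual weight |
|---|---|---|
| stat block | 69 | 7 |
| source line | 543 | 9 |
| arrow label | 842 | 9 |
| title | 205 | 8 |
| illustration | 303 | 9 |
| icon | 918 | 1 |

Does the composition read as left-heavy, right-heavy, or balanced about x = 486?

left-heavy

Total weight = 7 + 9 + 9 + 8 + 9 + 1 = 43.
Σw·x = 18233; x̄ = 18233/43 ≈ 424.02.
Since 424.0 is left of 486, the composition reads left-heavy.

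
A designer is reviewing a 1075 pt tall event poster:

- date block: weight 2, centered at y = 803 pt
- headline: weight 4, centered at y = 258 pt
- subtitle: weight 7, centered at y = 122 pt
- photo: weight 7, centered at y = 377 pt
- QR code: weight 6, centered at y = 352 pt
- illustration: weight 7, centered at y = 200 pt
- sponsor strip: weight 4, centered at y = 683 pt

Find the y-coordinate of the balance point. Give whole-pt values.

y ≈ 334

Σw = 2 + 4 + 7 + 7 + 6 + 7 + 4 = 37.
y: moment 12375 / weight 37 ≈ 334.46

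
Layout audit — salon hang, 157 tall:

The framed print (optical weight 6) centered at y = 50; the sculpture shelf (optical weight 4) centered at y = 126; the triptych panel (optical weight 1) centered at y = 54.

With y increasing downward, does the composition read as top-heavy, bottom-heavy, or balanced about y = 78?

Weights sum to 6 + 4 + 1 = 11.
y-moment: 6·50 + 4·126 + 1·54 = 858; centroid 858/11 ≈ 78.00.
That equals the midline 78 — balanced.

balanced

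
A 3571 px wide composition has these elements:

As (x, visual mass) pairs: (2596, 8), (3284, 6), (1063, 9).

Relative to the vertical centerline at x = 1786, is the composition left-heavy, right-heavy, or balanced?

Weights sum to 8 + 6 + 9 = 23.
x: (8·2596 + 6·3284 + 9·1063) / 23 = 50039 / 23 ≈ 2175.61
Since 2175.6 is right of 1786, the composition reads right-heavy.

right-heavy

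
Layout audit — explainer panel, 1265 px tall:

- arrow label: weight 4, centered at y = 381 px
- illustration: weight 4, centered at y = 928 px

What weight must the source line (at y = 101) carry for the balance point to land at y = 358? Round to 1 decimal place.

w ≈ 9.2

Known weights sum to 4 + 4 = 8; their moment is 4·381 + 4·928 = 5236.
Balance at y = 358 requires (5236 + w·101) / (8 + w) = 358.
Rearranging, w·(101 − 358) = 358·8 − 5236 = -2372, so w ≈ -2372/-257 = 9.23.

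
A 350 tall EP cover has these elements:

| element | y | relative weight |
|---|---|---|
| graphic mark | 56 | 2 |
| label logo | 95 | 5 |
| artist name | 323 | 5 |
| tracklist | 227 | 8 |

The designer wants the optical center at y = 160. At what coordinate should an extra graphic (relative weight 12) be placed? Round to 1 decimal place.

y ≈ 91.8

With the extra graphic, Σw becomes 2 + 5 + 5 + 8 + 12 = 32.
y: need Σw·y = 32·160 = 5120. Existing = 2·56 + 5·95 + 5·323 + 8·227 = 4018. Remainder 1102 / 12 ≈ 91.83.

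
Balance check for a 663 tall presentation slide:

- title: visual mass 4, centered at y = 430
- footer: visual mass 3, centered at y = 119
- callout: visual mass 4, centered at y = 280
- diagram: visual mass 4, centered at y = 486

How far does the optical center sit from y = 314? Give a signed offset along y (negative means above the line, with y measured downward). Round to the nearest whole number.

Weights sum to 4 + 3 + 4 + 4 = 15.
y-moment: 4·430 + 3·119 + 4·280 + 4·486 = 5141; centroid 5141/15 ≈ 342.73.
Difference: 342.73 − 314 ≈ 28.73.

≈ 29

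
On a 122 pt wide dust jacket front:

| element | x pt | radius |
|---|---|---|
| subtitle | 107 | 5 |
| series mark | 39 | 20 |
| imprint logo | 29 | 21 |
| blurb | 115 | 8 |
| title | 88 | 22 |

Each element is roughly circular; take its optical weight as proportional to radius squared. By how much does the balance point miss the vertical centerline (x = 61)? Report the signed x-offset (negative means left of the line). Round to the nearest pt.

Weights ∝ r²: subtitle 5² = 25, series mark 20² = 400, imprint logo 21² = 441, blurb 8² = 64, title 22² = 484; Σw = 1414.
x-moment: 25·107 + 400·39 + 441·29 + 64·115 + 484·88 = 81016; centroid 81016/1414 ≈ 57.30.
Against x = 61, that's 57.30 − 61 = -3.70.

≈ -4 pt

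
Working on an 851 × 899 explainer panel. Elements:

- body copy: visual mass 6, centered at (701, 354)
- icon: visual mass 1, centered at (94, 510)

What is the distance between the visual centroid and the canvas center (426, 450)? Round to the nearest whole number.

≈ 202

Weights sum to 6 + 1 = 7.
x: (6·701 + 1·94) / 7 = 4300 / 7 ≈ 614.29
y: (6·354 + 1·510) / 7 = 2634 / 7 ≈ 376.29
From (426, 450): dx = 188.29, dy = -73.71, so the distance is √(dx²+dy²) ≈ 202.20.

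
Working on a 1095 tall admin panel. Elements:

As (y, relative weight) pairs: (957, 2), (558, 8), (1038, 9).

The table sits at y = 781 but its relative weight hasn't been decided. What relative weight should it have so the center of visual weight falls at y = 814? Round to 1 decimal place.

w ≈ 7.7

Known weights sum to 2 + 8 + 9 = 19; their moment is 2·957 + 8·558 + 9·1038 = 15720.
Balance at y = 814 requires (15720 + w·781) / (19 + w) = 814.
Rearranging, w·(781 − 814) = 814·19 − 15720 = -254, so w ≈ -254/-33 = 7.70.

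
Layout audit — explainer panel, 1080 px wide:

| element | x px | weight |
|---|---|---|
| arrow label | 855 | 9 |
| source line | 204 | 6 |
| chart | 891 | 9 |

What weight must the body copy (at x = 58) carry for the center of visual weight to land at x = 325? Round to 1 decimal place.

w ≈ 34.2

Fixed elements: Σw = 9 + 6 + 9 = 24, Σw·x = 9·855 + 6·204 + 9·891 = 16938.
Balance at x = 325 requires (16938 + w·58) / (24 + w) = 325.
Solving: w = (325·24 − 16938) / (58 − 325) = -9138 / -267 ≈ 34.22.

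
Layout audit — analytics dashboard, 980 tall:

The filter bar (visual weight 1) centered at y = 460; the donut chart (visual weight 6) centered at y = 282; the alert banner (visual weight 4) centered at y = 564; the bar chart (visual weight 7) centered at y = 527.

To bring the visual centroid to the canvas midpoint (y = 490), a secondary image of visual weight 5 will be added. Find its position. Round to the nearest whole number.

y ≈ 635

New total weight: (1 + 6 + 4 + 7) + 5 = 23.
y: target moment 23×490 = 11270; current 1·460 + 6·282 + 4·564 + 7·527 = 8097; the secondary image supplies 3173, so y = 3173/5 ≈ 634.60.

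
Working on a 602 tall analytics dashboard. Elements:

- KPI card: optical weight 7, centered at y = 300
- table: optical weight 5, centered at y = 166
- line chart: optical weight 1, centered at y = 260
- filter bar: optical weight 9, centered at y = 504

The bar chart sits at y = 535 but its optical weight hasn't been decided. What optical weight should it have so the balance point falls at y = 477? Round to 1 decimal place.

Known weights sum to 7 + 5 + 1 + 9 = 22; their moment is 7·300 + 5·166 + 1·260 + 9·504 = 7726.
For the centroid to hit 477: (7726 + w·535) / (22 + w) = 477.
So w = (477·22 − 7726)/(535 − 477) = 2768/58 ≈ 47.72.

w ≈ 47.7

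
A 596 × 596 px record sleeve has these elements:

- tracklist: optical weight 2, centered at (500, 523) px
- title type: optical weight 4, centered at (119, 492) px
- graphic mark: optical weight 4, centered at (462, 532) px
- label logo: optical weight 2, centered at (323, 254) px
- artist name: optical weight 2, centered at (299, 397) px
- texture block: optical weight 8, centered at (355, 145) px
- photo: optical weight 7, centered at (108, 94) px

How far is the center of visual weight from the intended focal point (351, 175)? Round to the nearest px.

≈ 130 px

Total weight = 2 + 4 + 4 + 2 + 2 + 8 + 7 = 29.
Σw·x = 8164; x̄ = 8164/29 ≈ 281.52.
Σw·y = 8262; ȳ = 8262/29 ≈ 284.90.
Relative to (351, 175): Δ = (-69.48, 109.90); |Δ| = √(-69.48² + 109.90²) ≈ 130.02.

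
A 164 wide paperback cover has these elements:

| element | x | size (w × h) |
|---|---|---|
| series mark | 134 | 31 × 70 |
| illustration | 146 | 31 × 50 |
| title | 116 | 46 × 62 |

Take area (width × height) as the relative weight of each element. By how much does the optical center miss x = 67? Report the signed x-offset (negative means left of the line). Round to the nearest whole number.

≈ 62

Taking area as weight: series mark 31·70 = 2170, illustration 31·50 = 1550, title 46·62 = 2852. Sum 6572.
Σw·x = 2170·134 + 1550·146 + 2852·116 = 847912, so x̄ = 847912/6572 ≈ 129.02.
Offset from x = 67: 129.02 − 67 ≈ 62.02.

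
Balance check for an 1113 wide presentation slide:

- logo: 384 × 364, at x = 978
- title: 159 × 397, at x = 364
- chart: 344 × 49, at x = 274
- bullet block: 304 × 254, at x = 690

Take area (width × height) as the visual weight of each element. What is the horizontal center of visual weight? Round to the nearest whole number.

x ≈ 733

Taking area as weight: logo 384·364 = 139776, title 159·397 = 63123, chart 344·49 = 16856, bullet block 304·254 = 77216. Sum 296971.
Σw·x = 139776·978 + 63123·364 + 16856·274 + 77216·690 = 217575284, so x̄ = 217575284/296971 ≈ 732.65.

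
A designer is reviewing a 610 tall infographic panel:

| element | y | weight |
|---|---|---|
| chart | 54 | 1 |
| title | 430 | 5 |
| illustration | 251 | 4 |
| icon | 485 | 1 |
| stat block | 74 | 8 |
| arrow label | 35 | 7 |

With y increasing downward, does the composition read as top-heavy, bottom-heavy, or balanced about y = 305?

top-heavy

Σw = 1 + 5 + 4 + 1 + 8 + 7 = 26.
Σw·y = 4530; ȳ = 4530/26 ≈ 174.23.
Since 174.2 is above (smaller y than) 305, the composition reads top-heavy.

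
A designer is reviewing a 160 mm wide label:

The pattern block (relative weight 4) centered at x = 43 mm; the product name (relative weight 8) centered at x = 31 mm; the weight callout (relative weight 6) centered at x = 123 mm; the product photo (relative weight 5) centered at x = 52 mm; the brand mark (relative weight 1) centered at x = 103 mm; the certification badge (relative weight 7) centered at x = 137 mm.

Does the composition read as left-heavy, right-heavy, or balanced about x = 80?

Total weight = 4 + 8 + 6 + 5 + 1 + 7 = 31.
Σw·x = 4·43 + 8·31 + 6·123 + 5·52 + 1·103 + 7·137 = 2480, so x̄ = 2480/31 ≈ 80.00.
The centroid 80.00 matches the midline at 80, so the layout is balanced.

balanced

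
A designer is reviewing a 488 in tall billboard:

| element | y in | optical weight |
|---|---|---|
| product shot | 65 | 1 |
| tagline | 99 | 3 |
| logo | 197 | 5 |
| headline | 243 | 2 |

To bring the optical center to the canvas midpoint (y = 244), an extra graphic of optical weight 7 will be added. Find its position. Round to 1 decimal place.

New total weight: (1 + 3 + 5 + 2) + 7 = 18.
y: need Σw·y = 18·244 = 4392. Existing = 1·65 + 3·99 + 5·197 + 2·243 = 1833. Remainder 2559 / 7 ≈ 365.57.

y ≈ 365.6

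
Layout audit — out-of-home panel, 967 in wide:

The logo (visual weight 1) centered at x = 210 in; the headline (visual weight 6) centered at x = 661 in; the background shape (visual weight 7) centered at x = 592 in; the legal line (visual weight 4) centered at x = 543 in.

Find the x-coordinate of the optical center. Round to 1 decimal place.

Weights sum to 1 + 6 + 7 + 4 = 18.
x: (1·210 + 6·661 + 7·592 + 4·543) / 18 = 10492 / 18 ≈ 582.89

x ≈ 582.9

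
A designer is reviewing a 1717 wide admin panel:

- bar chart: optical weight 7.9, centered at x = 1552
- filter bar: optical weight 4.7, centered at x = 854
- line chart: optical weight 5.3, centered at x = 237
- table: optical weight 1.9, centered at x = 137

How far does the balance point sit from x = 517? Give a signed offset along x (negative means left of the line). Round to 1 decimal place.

Weights sum to 7.9 + 4.7 + 5.3 + 1.9 = 19.8.
x: (7.9·1552 + 4.7·854 + 5.3·237 + 1.9·137) / 19.8 = 17791.0 / 19.8 ≈ 898.54
Difference: 898.54 − 517 ≈ 381.54.

≈ 381.5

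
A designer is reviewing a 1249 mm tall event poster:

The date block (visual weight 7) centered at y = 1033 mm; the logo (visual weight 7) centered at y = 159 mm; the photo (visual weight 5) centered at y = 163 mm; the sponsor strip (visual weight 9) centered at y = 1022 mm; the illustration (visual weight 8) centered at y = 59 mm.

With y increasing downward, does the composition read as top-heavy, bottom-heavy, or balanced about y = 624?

Σw = 7 + 7 + 5 + 9 + 8 = 36.
y: (7·1033 + 7·159 + 5·163 + 9·1022 + 8·59) / 36 = 18829 / 36 ≈ 523.03
523.0 vs midline 624 → top-heavy.

top-heavy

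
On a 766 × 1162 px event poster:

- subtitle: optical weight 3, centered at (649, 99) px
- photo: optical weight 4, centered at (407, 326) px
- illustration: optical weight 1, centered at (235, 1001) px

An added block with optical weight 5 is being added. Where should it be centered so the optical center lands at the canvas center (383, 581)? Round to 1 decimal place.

(233.8, 990.2)

New total weight: (3 + 4 + 1) + 5 = 13.
x: target moment 13×383 = 4979; current 3·649 + 4·407 + 1·235 = 3810; the added block supplies 1169, so x = 1169/5 ≈ 233.80.
y: target moment 13×581 = 7553; current 3·99 + 4·326 + 1·1001 = 2602; the added block supplies 4951, so y = 4951/5 ≈ 990.20.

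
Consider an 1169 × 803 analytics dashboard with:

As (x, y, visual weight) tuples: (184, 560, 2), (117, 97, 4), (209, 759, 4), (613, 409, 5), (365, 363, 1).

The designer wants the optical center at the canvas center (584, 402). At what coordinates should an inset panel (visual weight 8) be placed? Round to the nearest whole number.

New total weight: (2 + 4 + 4 + 5 + 1) + 8 = 24.
x: target moment 24×584 = 14016; current 2·184 + 4·117 + 4·209 + 5·613 + 1·365 = 5102; the inset panel supplies 8914, so x = 8914/8 ≈ 1114.25.
y: target moment 24×402 = 9648; current 2·560 + 4·97 + 4·759 + 5·409 + 1·363 = 6952; the inset panel supplies 2696, so y = 2696/8 ≈ 337.00.

(1114, 337)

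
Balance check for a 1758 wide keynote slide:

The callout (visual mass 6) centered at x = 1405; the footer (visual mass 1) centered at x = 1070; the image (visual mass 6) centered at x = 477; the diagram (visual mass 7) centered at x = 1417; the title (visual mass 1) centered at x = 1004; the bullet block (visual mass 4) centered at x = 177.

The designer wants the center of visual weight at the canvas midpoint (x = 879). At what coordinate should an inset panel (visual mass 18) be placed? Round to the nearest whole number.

New total weight: (6 + 1 + 6 + 7 + 1 + 4) + 18 = 43.
Along x: (23993 + 18·x) / 43 = 879 (existing moment 6·1405 + 1·1070 + 6·477 + 7·1417 + 1·1004 + 4·177 = 23993) ⇒ x = (37797 − 23993) / 18 ≈ 766.89.

x ≈ 767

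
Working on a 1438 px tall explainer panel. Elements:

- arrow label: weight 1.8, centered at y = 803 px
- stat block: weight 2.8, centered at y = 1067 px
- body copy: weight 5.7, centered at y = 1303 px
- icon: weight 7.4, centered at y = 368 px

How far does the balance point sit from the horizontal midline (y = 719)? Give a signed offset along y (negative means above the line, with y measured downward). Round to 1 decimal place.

Total weight = 1.8 + 2.8 + 5.7 + 7.4 = 17.7.
y-moment: 1.8·803 + 2.8·1067 + 5.7·1303 + 7.4·368 = 14583.3; centroid 14583.3/17.7 ≈ 823.92.
Difference: 823.92 − 719 ≈ 104.92.

≈ 104.9 px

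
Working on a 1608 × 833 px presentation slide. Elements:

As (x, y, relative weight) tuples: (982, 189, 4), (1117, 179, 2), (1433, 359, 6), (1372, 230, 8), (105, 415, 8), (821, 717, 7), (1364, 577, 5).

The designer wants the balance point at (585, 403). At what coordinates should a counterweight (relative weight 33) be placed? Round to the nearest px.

New total weight: (4 + 2 + 6 + 8 + 8 + 7 + 5) + 33 = 73.
x: need Σw·x = 73·585 = 42705. Existing = 4·982 + 2·1117 + 6·1433 + 8·1372 + 8·105 + 7·821 + 5·1364 = 39143. Remainder 3562 / 33 ≈ 107.94.
y: need Σw·y = 73·403 = 29419. Existing = 4·189 + 2·179 + 6·359 + 8·230 + 8·415 + 7·717 + 5·577 = 16332. Remainder 13087 / 33 ≈ 396.58.

(108, 397)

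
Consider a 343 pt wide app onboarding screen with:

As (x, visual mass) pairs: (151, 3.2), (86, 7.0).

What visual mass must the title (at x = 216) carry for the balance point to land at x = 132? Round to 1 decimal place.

Known weights sum to 3.2 + 7.0 = 10.2; their moment is 3.2·151 + 7.0·86 = 1085.2.
Balance at x = 132 requires (1085.2 + w·216) / (10.2 + w) = 132.
So w = (132·10.2 − 1085.2)/(216 − 132) = 261.2/84 ≈ 3.11.

w ≈ 3.1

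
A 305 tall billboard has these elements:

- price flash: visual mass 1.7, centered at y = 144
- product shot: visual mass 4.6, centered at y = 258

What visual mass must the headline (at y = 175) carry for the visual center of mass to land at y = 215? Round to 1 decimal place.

w ≈ 1.9

Existing Σw = 6.3 (1.7 + 4.6); existing moment 1.7·144 + 4.6·258 = 1431.6.
Balance at y = 215 requires (1431.6 + w·175) / (6.3 + w) = 215.
Solving: w = (215·6.3 − 1431.6) / (175 − 215) = -77.1 / -40 ≈ 1.93.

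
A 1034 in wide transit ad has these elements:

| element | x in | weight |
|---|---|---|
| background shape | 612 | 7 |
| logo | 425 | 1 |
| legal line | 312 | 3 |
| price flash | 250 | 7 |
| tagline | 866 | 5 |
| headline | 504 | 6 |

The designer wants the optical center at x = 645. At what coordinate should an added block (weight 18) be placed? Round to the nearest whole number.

x ≈ 865

After adding the added block, total weight = 7 + 1 + 3 + 7 + 5 + 6 + 18 = 47.
Along x: (14749 + 18·x) / 47 = 645 (existing moment 7·612 + 1·425 + 3·312 + 7·250 + 5·866 + 6·504 = 14749) ⇒ x = (30315 − 14749) / 18 ≈ 864.78.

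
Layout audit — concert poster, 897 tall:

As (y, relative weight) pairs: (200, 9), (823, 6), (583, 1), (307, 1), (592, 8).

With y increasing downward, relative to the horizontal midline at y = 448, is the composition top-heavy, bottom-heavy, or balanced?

Total weight = 9 + 6 + 1 + 1 + 8 = 25.
y: (9·200 + 6·823 + 1·583 + 1·307 + 8·592) / 25 = 12364 / 25 ≈ 494.56
494.6 lies below (larger y than) the midline 448, so the layout is bottom-heavy.

bottom-heavy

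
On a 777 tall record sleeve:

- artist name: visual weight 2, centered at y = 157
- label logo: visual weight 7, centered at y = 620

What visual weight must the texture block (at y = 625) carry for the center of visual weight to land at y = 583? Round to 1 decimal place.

w ≈ 14.1

Existing Σw = 9 (2 + 7); existing moment 2·157 + 7·620 = 4654.
For the centroid to hit 583: (4654 + w·625) / (9 + w) = 583.
So w = (583·9 − 4654)/(625 − 583) = 593/42 ≈ 14.12.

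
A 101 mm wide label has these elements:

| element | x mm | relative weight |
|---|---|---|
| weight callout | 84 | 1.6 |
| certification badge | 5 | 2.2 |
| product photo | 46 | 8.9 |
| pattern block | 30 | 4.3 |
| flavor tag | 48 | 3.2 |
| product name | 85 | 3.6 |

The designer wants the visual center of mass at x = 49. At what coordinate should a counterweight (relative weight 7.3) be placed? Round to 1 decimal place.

x ≈ 52.1

New total weight: (1.6 + 2.2 + 8.9 + 4.3 + 3.2 + 3.6) + 7.3 = 31.1.
x: need Σw·x = 31.1·49 = 1523.9. Existing = 1.6·84 + 2.2·5 + 8.9·46 + 4.3·30 + 3.2·48 + 3.6·85 = 1143.4. Remainder 380.5 / 7.3 ≈ 52.12.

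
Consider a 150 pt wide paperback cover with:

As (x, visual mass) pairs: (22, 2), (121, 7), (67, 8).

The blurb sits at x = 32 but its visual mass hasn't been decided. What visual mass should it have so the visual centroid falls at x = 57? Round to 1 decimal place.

w ≈ 18.3

Fixed elements: Σw = 2 + 7 + 8 = 17, Σw·x = 2·22 + 7·121 + 8·67 = 1427.
For the centroid to hit 57: (1427 + w·32) / (17 + w) = 57.
Solving: w = (57·17 − 1427) / (32 − 57) = -458 / -25 ≈ 18.32.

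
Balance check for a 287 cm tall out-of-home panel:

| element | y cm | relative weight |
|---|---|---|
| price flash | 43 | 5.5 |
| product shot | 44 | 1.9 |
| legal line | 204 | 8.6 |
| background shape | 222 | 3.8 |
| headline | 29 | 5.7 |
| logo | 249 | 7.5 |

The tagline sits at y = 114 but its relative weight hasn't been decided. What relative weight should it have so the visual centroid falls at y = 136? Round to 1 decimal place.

w ≈ 21.0

Existing Σw = 33.0 (5.5 + 1.9 + 8.6 + 3.8 + 5.7 + 7.5); existing moment 5.5·43 + 1.9·44 + 8.6·204 + 3.8·222 + 5.7·29 + 7.5·249 = 4950.9.
Set Σw·y/Σw = 136: (4950.9 + 114w) = 136·(33.0 + w).
Solving: w = (136·33.0 − 4950.9) / (114 − 136) = -462.9 / -22 ≈ 21.04.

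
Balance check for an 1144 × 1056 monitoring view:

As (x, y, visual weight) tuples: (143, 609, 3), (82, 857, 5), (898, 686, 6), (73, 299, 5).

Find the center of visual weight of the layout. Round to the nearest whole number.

(347, 617)

Weights sum to 3 + 5 + 6 + 5 = 19.
x: (3·143 + 5·82 + 6·898 + 5·73) / 19 = 6592 / 19 ≈ 346.95
y: (3·609 + 5·857 + 6·686 + 5·299) / 19 = 11723 / 19 ≈ 617.00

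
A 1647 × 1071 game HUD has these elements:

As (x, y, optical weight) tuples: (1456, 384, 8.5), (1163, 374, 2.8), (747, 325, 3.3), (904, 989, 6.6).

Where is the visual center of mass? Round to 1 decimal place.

Σw = 8.5 + 2.8 + 3.3 + 6.6 = 21.2.
Σw·x = 8.5·1456 + 2.8·1163 + 3.3·747 + 6.6·904 = 24063.9, so x̄ = 24063.9/21.2 ≈ 1135.09.
Σw·y = 8.5·384 + 2.8·374 + 3.3·325 + 6.6·989 = 11911.1, so ȳ = 11911.1/21.2 ≈ 561.84.

(1135.1, 561.8)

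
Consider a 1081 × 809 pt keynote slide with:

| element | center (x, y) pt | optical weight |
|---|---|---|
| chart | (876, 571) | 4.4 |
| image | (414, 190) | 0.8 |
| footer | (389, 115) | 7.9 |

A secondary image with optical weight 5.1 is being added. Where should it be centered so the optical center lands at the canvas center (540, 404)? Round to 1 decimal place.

(503.8, 741.2)

After adding the secondary image, total weight = 4.4 + 0.8 + 7.9 + 5.1 = 18.2.
x: target moment 18.2×540 = 9828.0; current 4.4·876 + 0.8·414 + 7.9·389 = 7258.7; the secondary image supplies 2569.3, so x = 2569.3/5.1 ≈ 503.78.
y: target moment 18.2×404 = 7352.8; current 4.4·571 + 0.8·190 + 7.9·115 = 3572.9; the secondary image supplies 3779.9, so y = 3779.9/5.1 ≈ 741.16.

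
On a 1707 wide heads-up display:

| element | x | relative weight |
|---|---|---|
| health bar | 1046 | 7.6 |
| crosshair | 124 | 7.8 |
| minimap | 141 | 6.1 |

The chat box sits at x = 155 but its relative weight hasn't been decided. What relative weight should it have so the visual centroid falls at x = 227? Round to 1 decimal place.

w ≈ 68.0

Known weights sum to 7.6 + 7.8 + 6.1 = 21.5; their moment is 7.6·1046 + 7.8·124 + 6.1·141 = 9776.9.
Balance at x = 227 requires (9776.9 + w·155) / (21.5 + w) = 227.
Rearranging, w·(155 − 227) = 227·21.5 − 9776.9 = -4896.4, so w ≈ -4896.4/-72 = 68.01.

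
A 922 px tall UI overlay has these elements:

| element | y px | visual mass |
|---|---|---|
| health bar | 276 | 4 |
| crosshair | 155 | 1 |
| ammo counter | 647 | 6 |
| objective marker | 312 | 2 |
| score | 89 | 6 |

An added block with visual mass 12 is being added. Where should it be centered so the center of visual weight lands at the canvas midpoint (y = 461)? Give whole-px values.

With the added block, Σw becomes 4 + 1 + 6 + 2 + 6 + 12 = 31.
y: target moment 31×461 = 14291; current 4·276 + 1·155 + 6·647 + 2·312 + 6·89 = 6299; the added block supplies 7992, so y = 7992/12 ≈ 666.00.

y ≈ 666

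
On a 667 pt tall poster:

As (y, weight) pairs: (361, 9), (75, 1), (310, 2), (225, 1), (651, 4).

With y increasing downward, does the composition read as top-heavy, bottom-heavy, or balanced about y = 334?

bottom-heavy

Weights sum to 9 + 1 + 2 + 1 + 4 = 17.
Σw·y = 9·361 + 1·75 + 2·310 + 1·225 + 4·651 = 6773, so ȳ = 6773/17 ≈ 398.41.
Since 398.4 is below (larger y than) 334, the composition reads bottom-heavy.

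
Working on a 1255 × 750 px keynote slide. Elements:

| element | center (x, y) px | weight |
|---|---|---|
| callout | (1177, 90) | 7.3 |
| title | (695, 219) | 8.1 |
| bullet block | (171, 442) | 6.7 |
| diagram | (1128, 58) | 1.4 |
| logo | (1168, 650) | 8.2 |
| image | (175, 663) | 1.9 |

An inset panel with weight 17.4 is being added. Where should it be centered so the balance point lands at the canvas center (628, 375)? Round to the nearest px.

After adding the inset panel, total weight = 7.3 + 8.1 + 6.7 + 1.4 + 8.2 + 1.9 + 17.4 = 51.0.
x: need Σw·x = 51.0·628 = 32028.0. Existing = 7.3·1177 + 8.1·695 + 6.7·171 + 1.4·1128 + 8.2·1168 + 1.9·175 = 26856.6. Remainder 5171.4 / 17.4 ≈ 297.21.
y: need Σw·y = 51.0·375 = 19125.0. Existing = 7.3·90 + 8.1·219 + 6.7·442 + 1.4·58 + 8.2·650 + 1.9·663 = 12063.2. Remainder 7061.8 / 17.4 ≈ 405.85.

(297, 406)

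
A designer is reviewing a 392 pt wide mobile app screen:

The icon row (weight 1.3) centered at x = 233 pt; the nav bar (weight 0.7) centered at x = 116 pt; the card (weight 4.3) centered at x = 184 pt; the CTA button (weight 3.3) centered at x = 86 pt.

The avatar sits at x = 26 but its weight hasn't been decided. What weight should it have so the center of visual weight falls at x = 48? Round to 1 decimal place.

w ≈ 45.4

Existing Σw = 9.6 (1.3 + 0.7 + 4.3 + 3.3); existing moment 1.3·233 + 0.7·116 + 4.3·184 + 3.3·86 = 1459.1.
For the centroid to hit 48: (1459.1 + w·26) / (9.6 + w) = 48.
Rearranging, w·(26 − 48) = 48·9.6 − 1459.1 = -998.3, so w ≈ -998.3/-22 = 45.38.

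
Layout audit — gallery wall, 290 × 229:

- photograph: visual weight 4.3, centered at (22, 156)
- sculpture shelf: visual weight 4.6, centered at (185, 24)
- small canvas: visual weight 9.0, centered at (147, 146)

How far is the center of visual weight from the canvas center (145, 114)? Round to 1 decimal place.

≈ 18.5

Σw = 4.3 + 4.6 + 9.0 = 17.9.
x-moment: 4.3·22 + 4.6·185 + 9.0·147 = 2268.6; centroid 2268.6/17.9 ≈ 126.74.
y-moment: 4.3·156 + 4.6·24 + 9.0·146 = 2095.2; centroid 2095.2/17.9 ≈ 117.05.
Offset from (145, 114): Δx ≈ -18.26, Δy ≈ 3.05; distance = √(Δx² + Δy²) ≈ 18.52.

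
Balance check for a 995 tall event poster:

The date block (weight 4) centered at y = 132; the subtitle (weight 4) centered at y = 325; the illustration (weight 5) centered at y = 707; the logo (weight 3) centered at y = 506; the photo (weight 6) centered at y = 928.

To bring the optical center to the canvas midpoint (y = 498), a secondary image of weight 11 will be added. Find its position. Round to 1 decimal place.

y ≈ 362.3

With the secondary image, Σw becomes 4 + 4 + 5 + 3 + 6 + 11 = 33.
y: need Σw·y = 33·498 = 16434. Existing = 4·132 + 4·325 + 5·707 + 3·506 + 6·928 = 12449. Remainder 3985 / 11 ≈ 362.27.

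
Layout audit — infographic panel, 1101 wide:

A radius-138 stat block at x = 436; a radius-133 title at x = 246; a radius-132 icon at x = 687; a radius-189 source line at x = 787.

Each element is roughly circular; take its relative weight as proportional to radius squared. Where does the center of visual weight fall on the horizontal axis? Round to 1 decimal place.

Weights ∝ r²: stat block 138² = 19044, title 133² = 17689, icon 132² = 17424, source line 189² = 35721; Σw = 89878.
x-moment: 19044·436 + 17689·246 + 17424·687 + 35721·787 = 52737393; centroid 52737393/89878 ≈ 586.77.

x ≈ 586.8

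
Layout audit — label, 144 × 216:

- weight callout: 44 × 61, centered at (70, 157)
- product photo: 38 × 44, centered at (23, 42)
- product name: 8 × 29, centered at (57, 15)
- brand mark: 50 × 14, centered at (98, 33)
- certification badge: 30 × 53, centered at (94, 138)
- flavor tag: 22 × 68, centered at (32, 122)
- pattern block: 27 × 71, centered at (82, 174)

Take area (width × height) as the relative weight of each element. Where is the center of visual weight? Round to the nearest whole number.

(64, 122)

Areas → weights: weight callout 44·61 = 2684, product photo 38·44 = 1672, product name 8·29 = 232, brand mark 50·14 = 700, certification badge 30·53 = 1590, flavor tag 22·68 = 1496, pattern block 27·71 = 1917; Σw = 10291.
x: (2684·70 + 1672·23 + 232·57 + 700·98 + 1590·94 + 1496·32 + 1917·82) / 10291 = 662686 / 10291 ≈ 64.39
y: (2684·157 + 1672·42 + 232·15 + 700·33 + 1590·138 + 1496·122 + 1917·174) / 10291 = 1253682 / 10291 ≈ 121.82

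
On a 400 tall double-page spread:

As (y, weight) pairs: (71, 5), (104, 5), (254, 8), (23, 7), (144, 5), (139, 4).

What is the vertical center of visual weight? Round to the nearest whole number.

Weights sum to 5 + 5 + 8 + 7 + 5 + 4 = 34.
Σw·y = 5·71 + 5·104 + 8·254 + 7·23 + 5·144 + 4·139 = 4344, so ȳ = 4344/34 ≈ 127.76.

y ≈ 128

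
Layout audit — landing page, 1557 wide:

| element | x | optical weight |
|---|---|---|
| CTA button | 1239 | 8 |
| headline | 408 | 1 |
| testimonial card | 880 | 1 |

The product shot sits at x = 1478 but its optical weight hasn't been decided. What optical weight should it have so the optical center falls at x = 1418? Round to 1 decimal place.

Known weights sum to 8 + 1 + 1 = 10; their moment is 8·1239 + 1·408 + 1·880 = 11200.
Balance at x = 1418 requires (11200 + w·1478) / (10 + w) = 1418.
Solving: w = (1418·10 − 11200) / (1478 − 1418) = 2980 / 60 ≈ 49.67.

w ≈ 49.7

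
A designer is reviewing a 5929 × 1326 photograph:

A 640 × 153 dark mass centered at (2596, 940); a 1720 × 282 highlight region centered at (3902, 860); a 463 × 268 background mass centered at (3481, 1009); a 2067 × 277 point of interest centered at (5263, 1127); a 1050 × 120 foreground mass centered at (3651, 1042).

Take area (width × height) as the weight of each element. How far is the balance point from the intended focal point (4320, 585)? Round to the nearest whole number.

≈ 419

Areas: dark mass 640·153 = 97920, highlight region 1720·282 = 485040, background mass 463·268 = 124084, point of interest 2067·277 = 572559, foreground mass 1050·120 = 126000. Total weight = 1405603.
x-moment: 97920·2596 + 485040·3902 + 124084·3481 + 572559·5263 + 126000·3651 = 6052166821; centroid 6052166821/1405603 ≈ 4305.74.
y-moment: 97920·940 + 485040·860 + 124084·1009 + 572559·1127 + 126000·1042 = 1410945949; centroid 1410945949/1405603 ≈ 1003.80.
From (4320, 585): dx = -14.26, dy = 418.80, so the distance is √(dx²+dy²) ≈ 419.04.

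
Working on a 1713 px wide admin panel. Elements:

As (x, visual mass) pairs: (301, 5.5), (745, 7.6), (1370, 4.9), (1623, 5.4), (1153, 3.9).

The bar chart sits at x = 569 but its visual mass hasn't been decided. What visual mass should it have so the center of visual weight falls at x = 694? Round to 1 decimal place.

Existing Σw = 27.3 (5.5 + 7.6 + 4.9 + 5.4 + 3.9); existing moment 5.5·301 + 7.6·745 + 4.9·1370 + 5.4·1623 + 3.9·1153 = 27291.4.
Set Σw·x/Σw = 694: (27291.4 + 569w) = 694·(27.3 + w).
So w = (694·27.3 − 27291.4)/(569 − 694) = -8345.2/-125 ≈ 66.76.

w ≈ 66.8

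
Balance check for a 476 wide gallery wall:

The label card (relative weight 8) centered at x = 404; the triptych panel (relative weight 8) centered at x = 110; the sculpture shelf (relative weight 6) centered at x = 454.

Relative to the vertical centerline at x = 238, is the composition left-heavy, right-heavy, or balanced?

Σw = 8 + 8 + 6 = 22.
x: (8·404 + 8·110 + 6·454) / 22 = 6836 / 22 ≈ 310.73
Since 310.7 is right of 238, the composition reads right-heavy.

right-heavy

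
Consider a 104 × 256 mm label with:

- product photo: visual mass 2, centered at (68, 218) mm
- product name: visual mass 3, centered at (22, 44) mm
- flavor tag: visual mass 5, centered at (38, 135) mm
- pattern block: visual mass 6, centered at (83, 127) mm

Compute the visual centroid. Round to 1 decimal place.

(55.6, 125.3)

Σw = 2 + 3 + 5 + 6 = 16.
x: (2·68 + 3·22 + 5·38 + 6·83) / 16 = 890 / 16 ≈ 55.62
y: (2·218 + 3·44 + 5·135 + 6·127) / 16 = 2005 / 16 ≈ 125.31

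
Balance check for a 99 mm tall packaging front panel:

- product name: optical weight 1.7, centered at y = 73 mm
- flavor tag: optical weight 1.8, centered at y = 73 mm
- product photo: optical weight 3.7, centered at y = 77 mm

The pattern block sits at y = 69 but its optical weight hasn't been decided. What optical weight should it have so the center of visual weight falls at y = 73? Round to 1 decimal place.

w ≈ 3.7

Fixed elements: Σw = 1.7 + 1.8 + 3.7 = 7.2, Σw·y = 1.7·73 + 1.8·73 + 3.7·77 = 540.4.
For the centroid to hit 73: (540.4 + w·69) / (7.2 + w) = 73.
Rearranging, w·(69 − 73) = 73·7.2 − 540.4 = -14.8, so w ≈ -14.8/-4 = 3.70.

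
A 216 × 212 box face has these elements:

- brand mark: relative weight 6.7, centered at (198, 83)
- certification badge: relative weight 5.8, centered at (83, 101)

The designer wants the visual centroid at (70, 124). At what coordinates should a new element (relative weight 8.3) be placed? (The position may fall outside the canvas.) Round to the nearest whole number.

After adding the new element, total weight = 6.7 + 5.8 + 8.3 = 20.8.
Along x: (1808.0 + 8.3·x) / 20.8 = 70 (existing moment 6.7·198 + 5.8·83 = 1808.0) ⇒ x = (1456.0 − 1808.0) / 8.3 ≈ -42.41.
Along y: (1141.9 + 8.3·y) / 20.8 = 124 (existing moment 6.7·83 + 5.8·101 = 1141.9) ⇒ y = (2579.2 − 1141.9) / 8.3 ≈ 173.17.

(-42, 173)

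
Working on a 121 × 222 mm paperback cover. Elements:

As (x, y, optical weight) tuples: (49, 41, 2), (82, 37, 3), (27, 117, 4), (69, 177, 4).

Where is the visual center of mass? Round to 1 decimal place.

(56.0, 105.3)

Σw = 2 + 3 + 4 + 4 = 13.
x-moment: 2·49 + 3·82 + 4·27 + 4·69 = 728; centroid 728/13 ≈ 56.00.
y-moment: 2·41 + 3·37 + 4·117 + 4·177 = 1369; centroid 1369/13 ≈ 105.31.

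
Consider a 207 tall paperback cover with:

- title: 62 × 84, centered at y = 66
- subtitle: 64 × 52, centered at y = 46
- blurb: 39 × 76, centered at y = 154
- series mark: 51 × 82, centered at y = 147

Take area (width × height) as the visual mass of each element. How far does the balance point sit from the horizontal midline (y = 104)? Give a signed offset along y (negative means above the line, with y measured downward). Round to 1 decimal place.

Taking area as weight: title 62·84 = 5208, subtitle 64·52 = 3328, blurb 39·76 = 2964, series mark 51·82 = 4182. Sum 15682.
y: (5208·66 + 3328·46 + 2964·154 + 4182·147) / 15682 = 1568026 / 15682 ≈ 99.99
Against y = 104, that's 99.99 − 104 = -4.01.

≈ -4.0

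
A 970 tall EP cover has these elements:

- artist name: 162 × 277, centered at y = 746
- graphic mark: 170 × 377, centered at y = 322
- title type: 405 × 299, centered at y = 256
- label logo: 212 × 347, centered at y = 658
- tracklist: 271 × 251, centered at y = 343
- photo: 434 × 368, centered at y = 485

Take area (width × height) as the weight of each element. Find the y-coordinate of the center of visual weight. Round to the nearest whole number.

y ≈ 441

Areas → weights: artist name 162·277 = 44874, graphic mark 170·377 = 64090, title type 405·299 = 121095, label logo 212·347 = 73564, tracklist 271·251 = 68021, photo 434·368 = 159712; Σw = 531356.
Σw·y = 44874·746 + 64090·322 + 121095·256 + 73564·658 + 68021·343 + 159712·485 = 234309939, so ȳ = 234309939/531356 ≈ 440.97.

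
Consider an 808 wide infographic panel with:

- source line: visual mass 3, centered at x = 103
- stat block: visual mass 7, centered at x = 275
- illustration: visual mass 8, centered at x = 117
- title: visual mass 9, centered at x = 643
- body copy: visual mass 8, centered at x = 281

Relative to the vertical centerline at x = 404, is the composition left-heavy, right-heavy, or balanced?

Weights sum to 3 + 7 + 8 + 9 + 8 = 35.
Σw·x = 3·103 + 7·275 + 8·117 + 9·643 + 8·281 = 11205, so x̄ = 11205/35 ≈ 320.14.
Since 320.1 is left of 404, the composition reads left-heavy.

left-heavy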